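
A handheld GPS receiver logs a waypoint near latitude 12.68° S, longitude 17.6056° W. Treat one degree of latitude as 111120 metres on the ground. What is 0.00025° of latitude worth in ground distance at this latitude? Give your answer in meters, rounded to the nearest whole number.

28 meters

Along a meridian 0.00025° is 0.00025 × 111120 = 27.78 m.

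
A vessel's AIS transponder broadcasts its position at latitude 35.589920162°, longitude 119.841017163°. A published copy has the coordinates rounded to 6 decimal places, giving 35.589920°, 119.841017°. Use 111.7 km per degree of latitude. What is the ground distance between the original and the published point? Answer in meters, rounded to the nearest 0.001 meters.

Δlat = 35.589920162 − 35.589920 = +0.000000162°; Δlon = 119.841017163 − 119.841017 = +0.000000163°.
North–south shift: 0.000000162 × 111700 = 0.0180954 m.
East–west at this latitude: 0.000000163° × 111700 × cos 35.5899° ≈ 0.000000163 × 90834.8 = 0.0148061 m.
Distance: √(0.0180954² + 0.0148061²) ≈ 0.0233808 m.

0.023 meters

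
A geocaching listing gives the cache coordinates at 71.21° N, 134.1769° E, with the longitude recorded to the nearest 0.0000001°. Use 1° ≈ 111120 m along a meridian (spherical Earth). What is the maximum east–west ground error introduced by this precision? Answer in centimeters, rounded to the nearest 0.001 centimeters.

0.179 centimeters

Rounding to 7 decimal places leaves the longitude within ±5e-08° of the true value.
One degree of longitude at 71.21° is 111120 × cos 71.21° ≈ 111120 × 0.3221 = 35791.8 m.
East–west error: 5e-08° × 35791.8 m/° ≈ 0.00178959 m.
That is 0.00178959 m = 0.17896 cm.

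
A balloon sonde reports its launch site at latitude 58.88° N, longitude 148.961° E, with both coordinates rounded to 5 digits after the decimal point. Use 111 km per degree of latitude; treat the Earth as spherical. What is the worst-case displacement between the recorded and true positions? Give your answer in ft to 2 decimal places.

2.05 ft

Rounding to 5 decimal places leaves each coordinate within ±5e-06° of the true value.
Latitude error → 5e-06 × 111000 = 0.555 m along the meridian.
E–W at 58.88°: 5e-06° × 111000 × cos 58.88° = 5e-06 × 111000 × 0.5168 ≈ 0.286842 m.
Combining orthogonally: (0.555² + 0.286842²)^½ ≈ 0.624743 m.
Converting: 0.624743 m × 3.2808 ft/m ≈ 2.0497 ft.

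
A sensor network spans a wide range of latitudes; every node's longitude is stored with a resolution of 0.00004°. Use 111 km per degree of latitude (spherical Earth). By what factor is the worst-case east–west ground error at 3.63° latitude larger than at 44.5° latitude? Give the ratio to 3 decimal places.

With a 0.00004° grid the true value lies within half a step, ±0.00004°/2 = ±2e-05°, of the stored one.
At 3.63°: 2e-05° × 111000 × cos 3.63° = 2e-05 × 111000 × 0.9980 ≈ 2.2155 m.
Error at 44.5° = 2e-05° × 111000 × cos 44.5° ≈ 2.22 × 0.7133 = 1.5834 m.
Ratio: 2.2155 / 1.5834 = cos 3.63° / cos 44.5° ≈ 1.3992.

1.399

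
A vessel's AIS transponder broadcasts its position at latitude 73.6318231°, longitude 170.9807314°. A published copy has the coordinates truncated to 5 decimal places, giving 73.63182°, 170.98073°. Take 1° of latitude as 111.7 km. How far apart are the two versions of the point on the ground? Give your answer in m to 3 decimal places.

0.349 m

The latitude changed by +0.0000031° and the longitude by +0.0000014°.
North–south shift: 0.0000031 × 111700 = 0.34627 m.
E–W at 73.6318°: 0.0000014° × 111700 × cos 73.6318° = 0.0000014 × 111700 × 0.2818 ≈ 0.0440692 m.
Distance: √(0.34627² + 0.0440692²) ≈ 0.349063 m.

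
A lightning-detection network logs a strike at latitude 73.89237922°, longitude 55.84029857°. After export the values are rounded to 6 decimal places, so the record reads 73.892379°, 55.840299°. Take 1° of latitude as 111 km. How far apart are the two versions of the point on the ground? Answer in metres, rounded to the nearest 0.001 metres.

The latitude changed by +0.00000022° and the longitude by -0.00000043°.
N–S: 0.00000022° × 111000 m/° = 0.02442 m.
East–west at this latitude: -0.00000043° × 111000 × cos 73.8924° ≈ -0.00000043 × 30796.1 = -0.0132423 m.
Hypotenuse of the two orthogonal shifts: √(0.02442² + 0.0132423²) = 0.0277794 m.

0.028 metres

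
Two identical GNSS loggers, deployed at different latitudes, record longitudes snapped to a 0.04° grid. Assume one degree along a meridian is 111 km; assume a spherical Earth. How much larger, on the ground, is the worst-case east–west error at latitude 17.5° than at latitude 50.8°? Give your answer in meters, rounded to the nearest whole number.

With a 0.04° grid the true value lies within half a step, ±0.04°/2 = ±0.02°, of the stored one.
Error at 17.5° = 0.02° × 111000 × cos 17.5° ≈ 2220 × 0.9537 = 2117.3 m.
At 50.8°: 0.02° × 111000 × cos 50.8° = 0.02 × 111000 × 0.6320 ≈ 1403.1 m.
Difference: 2117.3 − 1403.1 = 714.15 m.

714 meters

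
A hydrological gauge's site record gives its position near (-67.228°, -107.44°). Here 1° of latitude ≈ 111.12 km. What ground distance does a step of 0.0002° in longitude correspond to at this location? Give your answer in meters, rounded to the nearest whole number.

9 meters

0.0002° of longitude at 67.228° is 0.0002 × 111120 × cos 67.228° ≈ 0.0002 × 43010.7 = 8.60213 m.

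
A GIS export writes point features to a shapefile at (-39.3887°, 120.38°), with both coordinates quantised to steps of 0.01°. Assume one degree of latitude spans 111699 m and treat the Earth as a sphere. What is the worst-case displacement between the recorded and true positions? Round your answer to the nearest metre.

With a 0.01° grid the true value lies within half a step, ±0.01°/2 = ±0.005°, of the stored one.
North–south component: 0.005° × 111699 = 558.495 m.
East–west component at 39.3887°: 0.005° × 111699 × cos 39.3887° ≈ 0.005 × 86327.5 ≈ 431.638 m.
Combining orthogonally: (558.495² + 431.638²)^½ ≈ 705.853 m.

706 metres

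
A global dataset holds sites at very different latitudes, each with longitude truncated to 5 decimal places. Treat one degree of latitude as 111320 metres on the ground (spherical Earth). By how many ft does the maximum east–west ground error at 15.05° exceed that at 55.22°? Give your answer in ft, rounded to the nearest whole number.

Truncating at 5 decimal places can drop up to a full unit in the last place, so the longitude may be off by as much as 1e-05°.
At 15.05°: 1e-05° × 111320 × cos 15.05° = 1e-05 × 111320 × 0.9657 ≈ 1.075 m.
At 55.22°: 1e-05° × 111320 × cos 55.22° = 1e-05 × 111320 × 0.5704 ≈ 0.635 m.
So the lower-latitude error exceeds the higher by 1.075 − 0.635 = 0.44002 m.
Converting: 0.440018 m × 3.2808 ft/m ≈ 1.4436 ft.

1 ft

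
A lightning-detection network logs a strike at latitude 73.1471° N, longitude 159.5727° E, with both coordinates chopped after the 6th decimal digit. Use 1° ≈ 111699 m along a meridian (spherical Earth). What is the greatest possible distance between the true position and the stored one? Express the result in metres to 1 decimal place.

Truncating at 6 decimal places can drop up to a full unit in the last place, so each coordinate may be off by as much as 1e-06°.
North–south component: 1e-06° × 111699 = 0.111699 m.
Longitude error → 1e-06 × 111699 × cos 73.1471° = 1e-06 × 111699 × 0.2899 ≈ 0.0323833 m.
The two errors are perpendicular, so the maximum displacement is √(0.111699² + 0.0323833²) ≈ 0.116299 m.

0.1 metres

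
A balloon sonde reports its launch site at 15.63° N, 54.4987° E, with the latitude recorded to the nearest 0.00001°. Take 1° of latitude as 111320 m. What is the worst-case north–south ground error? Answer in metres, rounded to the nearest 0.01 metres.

Rounding to 5 decimal places leaves the latitude within ±5e-06° of the true value.
So the N–S error is at most 5e-06 × 111320 = 0.5566 m.

0.56 metres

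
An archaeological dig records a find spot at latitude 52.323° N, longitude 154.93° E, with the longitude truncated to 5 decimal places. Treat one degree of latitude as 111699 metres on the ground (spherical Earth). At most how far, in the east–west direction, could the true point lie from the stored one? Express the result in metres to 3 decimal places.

Truncating at 5 decimal places can drop up to a full unit in the last place, so the longitude may be off by as much as 1e-05°.
At latitude 52.323° a degree of longitude spans 111699 m × cos 52.323° = 111699 × 0.6112 ≈ 68271.5 m.
Maximum E–W displacement: 1e-05 × 68271.5 = 0.682715 m.

0.683 metres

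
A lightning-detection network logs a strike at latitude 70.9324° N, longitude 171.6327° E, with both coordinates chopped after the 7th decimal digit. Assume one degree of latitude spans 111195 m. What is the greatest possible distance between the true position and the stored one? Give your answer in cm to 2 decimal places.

Truncating at 7 decimal places can drop up to a full unit in the last place, so each coordinate may be off by as much as 1e-07°.
North–south component: 1e-07° × 111195 = 0.0111195 m.
East–west component at 70.9324°: 1e-07° × 111195 × cos 70.9324° ≈ 1e-07 × 36325.6 ≈ 0.00363256 m.
The two errors are perpendicular, so the maximum displacement is √(0.0111195² + 0.00363256²) ≈ 0.0116978 m.
That is 0.0116978 m = 1.1698 cm.

1.17 cm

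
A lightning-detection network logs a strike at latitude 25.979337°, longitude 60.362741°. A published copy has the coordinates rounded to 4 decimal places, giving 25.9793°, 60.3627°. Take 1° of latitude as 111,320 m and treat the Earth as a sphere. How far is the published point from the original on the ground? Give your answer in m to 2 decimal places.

5.81 m

The latitude changed by +0.000037° and the longitude by +0.000041°.
North–south shift: 0.000037 × 111320 = 4.11884 m.
E–W at 25.9793°: 0.000041° × 111320 × cos 25.9793° = 0.000041 × 111320 × 0.8990 ≈ 4.10293 m.
Distance: √(4.11884² + 4.10293²) ≈ 5.81368 m.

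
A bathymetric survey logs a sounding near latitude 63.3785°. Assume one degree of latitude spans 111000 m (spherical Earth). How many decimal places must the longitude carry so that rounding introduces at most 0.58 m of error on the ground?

5 decimal places

At 63.3785° one degree of longitude covers 111000 × cos 63.3785° ≈ 111000 × 0.4481 ≈ 49738.5 m.
With N decimal places the half-ulp bound is 0.5·10⁻ᴺ°, or 0.5·10⁻ᴺ × 49738.5 m on the ground.
Need 0.5 × 49738.5 × 10⁻ᴺ ≤ 0.58 → 10⁻ᴺ ≤ 2.332e-05, so N ≥ 4.63.
N = 4 would give 2.49 m (too coarse); N = 5 gives 0.249 m ≤ 0.58 m.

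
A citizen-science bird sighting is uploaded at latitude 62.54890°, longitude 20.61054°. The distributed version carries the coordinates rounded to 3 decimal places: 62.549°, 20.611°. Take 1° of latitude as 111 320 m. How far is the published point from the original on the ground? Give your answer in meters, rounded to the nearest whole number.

The latitude changed by -0.00010° and the longitude by -0.00046°.
North–south shift: -0.00010 × 111320 = -11.132 m.
E–W at 62.549°: -0.00046° × 111320 × cos 62.549° = -0.00046 × 111320 × 0.4610 ≈ -23.606 m.
Hypotenuse of the two orthogonal shifts: √(11.132² + 23.606²) = 26.0991 m.

26 meters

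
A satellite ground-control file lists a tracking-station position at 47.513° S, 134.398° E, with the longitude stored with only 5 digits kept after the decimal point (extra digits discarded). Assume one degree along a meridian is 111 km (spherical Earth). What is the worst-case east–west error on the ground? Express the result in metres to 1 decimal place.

0.7 metres

Truncating at 5 decimal places can drop up to a full unit in the last place, so the longitude may be off by as much as 1e-05°.
Parallels shrink by cos φ, so at 47.513° a degree of longitude is 111000 × 0.6754 ≈ 74971.9 m.
East–west error: 1e-05° × 74971.9 m/° ≈ 0.749719 m.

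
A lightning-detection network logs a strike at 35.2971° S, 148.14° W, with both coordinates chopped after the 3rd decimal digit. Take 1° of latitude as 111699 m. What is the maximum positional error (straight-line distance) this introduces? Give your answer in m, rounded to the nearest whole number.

144 m

Truncating at 3 decimal places can drop up to a full unit in the last place, so each coordinate may be off by as much as 0.001°.
N–S: 0.001° × 111699 m/° = 111.699 m.
E–W at 35.2971°: 0.001° × 111699 × cos 35.2971° = 0.001 × 111699 × 0.8162 ≈ 91.165 m.
Worst case both components are at the extreme and orthogonal: √(111.699² + 91.165²) ≈ 144.179 m.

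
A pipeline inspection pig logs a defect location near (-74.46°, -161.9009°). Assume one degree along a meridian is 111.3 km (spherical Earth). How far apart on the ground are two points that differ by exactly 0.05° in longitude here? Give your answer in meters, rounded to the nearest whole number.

1491 meters

At 74.46° a degree of longitude is 111300 × cos 74.46° ≈ 29818.5 m, so 0.05° corresponds to 1490.93 m.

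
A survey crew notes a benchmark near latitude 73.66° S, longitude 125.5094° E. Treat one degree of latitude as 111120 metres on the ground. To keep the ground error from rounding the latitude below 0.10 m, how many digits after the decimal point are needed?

6 decimal places

One degree of latitude covers 111120 m.
With N decimal places the half-ulp bound is 0.5·10⁻ᴺ°, or 0.5·10⁻ᴺ × 111120 m on the ground.
Need 0.5 × 111120 × 10⁻ᴺ ≤ 0.10 → 10⁻ᴺ ≤ 1.800e-06, so N ≥ 5.74.
N = 5 would give 0.556 m (too coarse); N = 6 gives 0.0556 m ≤ 0.10 m.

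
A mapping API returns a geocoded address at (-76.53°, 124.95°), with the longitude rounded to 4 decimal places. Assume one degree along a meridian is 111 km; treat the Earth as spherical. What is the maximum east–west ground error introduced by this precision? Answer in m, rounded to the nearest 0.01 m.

Rounding to 4 decimal places leaves the longitude within ±5e-05° of the true value.
One degree of longitude at 76.53° is 111000 × cos 76.53° ≈ 111000 × 0.2329 = 25855.9 m.
So at most 5e-05° × 25855.9 ≈ 1.2928 m east–west.

1.29 m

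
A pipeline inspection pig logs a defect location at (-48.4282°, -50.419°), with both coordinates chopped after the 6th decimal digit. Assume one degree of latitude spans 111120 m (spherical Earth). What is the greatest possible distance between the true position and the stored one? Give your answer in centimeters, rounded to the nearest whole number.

13 centimeters

Truncating at 6 decimal places can drop up to a full unit in the last place, so each coordinate may be off by as much as 1e-06°.
North–south component: 1e-06° × 111120 = 0.11112 m.
Longitude error → 1e-06 × 111120 × cos 48.4282° = 1e-06 × 111120 × 0.6636 ≈ 0.0737346 m.
The two errors are perpendicular, so the maximum displacement is √(0.11112² + 0.0737346²) ≈ 0.133358 m.
That is 0.133358 m = 13.336 cm.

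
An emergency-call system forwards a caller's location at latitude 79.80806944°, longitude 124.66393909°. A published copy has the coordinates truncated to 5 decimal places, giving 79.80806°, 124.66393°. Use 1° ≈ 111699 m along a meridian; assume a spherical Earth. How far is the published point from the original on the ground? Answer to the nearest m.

1 m

The latitude changed by +0.00000944° and the longitude by +0.00000909°.
N–S: 0.00000944° × 111699 m/° = 1.05444 m.
E–W at 79.8081°: 0.00000909° × 111699 × cos 79.8081° = 0.00000909 × 111699 × 0.1769 ≈ 0.179661 m.
Hypotenuse of the two orthogonal shifts: √(1.05444² + 0.179661²) = 1.06963 m.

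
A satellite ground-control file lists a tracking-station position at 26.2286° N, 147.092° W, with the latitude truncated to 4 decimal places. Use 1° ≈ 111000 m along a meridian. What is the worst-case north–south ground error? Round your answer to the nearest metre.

Truncating at 4 decimal places can drop up to a full unit in the last place, so the latitude may be off by as much as 0.0001°.
Along the meridian that is 0.0001° × 111000 m/° = 11.1 m.

11 metres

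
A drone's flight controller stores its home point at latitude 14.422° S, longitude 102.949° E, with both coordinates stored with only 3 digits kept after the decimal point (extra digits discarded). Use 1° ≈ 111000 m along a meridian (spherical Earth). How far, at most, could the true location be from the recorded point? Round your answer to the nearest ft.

Truncating at 3 decimal places can drop up to a full unit in the last place, so each coordinate may be off by as much as 0.001°.
N–S: 0.001° × 111000 m/° = 111 m.
E–W at 14.422°: 0.001° × 111000 × cos 14.422° = 0.001 × 111000 × 0.9685 ≈ 107.502 m.
The two errors are perpendicular, so the maximum displacement is √(111² + 107.502²) ≈ 154.524 m.
In feet: 154.524 m ÷ 0.3048 ≈ 506.97 ft.

507 ft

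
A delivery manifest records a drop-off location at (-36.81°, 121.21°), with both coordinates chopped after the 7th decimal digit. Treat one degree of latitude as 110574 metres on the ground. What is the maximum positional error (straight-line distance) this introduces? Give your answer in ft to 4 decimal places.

0.0465 ft

Truncating at 7 decimal places can drop up to a full unit in the last place, so each coordinate may be off by as much as 1e-07°.
N–S: 1e-07° × 110574 m/° = 0.0110574 m.
Longitude error → 1e-07 × 110574 × cos 36.81° = 1e-07 × 110574 × 0.8006 ≈ 0.00885285 m.
The two errors are perpendicular, so the maximum displacement is √(0.0110574² + 0.00885285²) ≈ 0.0141647 m.
In feet: 0.0141647 m ÷ 0.3048 ≈ 0.046472 ft.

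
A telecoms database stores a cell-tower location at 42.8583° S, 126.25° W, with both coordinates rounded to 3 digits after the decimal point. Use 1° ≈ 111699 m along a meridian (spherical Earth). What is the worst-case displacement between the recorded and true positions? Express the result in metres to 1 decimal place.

69.2 metres

Rounding to 3 decimal places leaves each coordinate within ±0.0005° of the true value.
North–south component: 0.0005° × 111699 = 55.8495 m.
Longitude error → 0.0005 × 111699 × cos 42.8583° = 0.0005 × 111699 × 0.7330 ≈ 40.9398 m.
Combining orthogonally: (55.8495² + 40.9398²)^½ ≈ 69.2476 m.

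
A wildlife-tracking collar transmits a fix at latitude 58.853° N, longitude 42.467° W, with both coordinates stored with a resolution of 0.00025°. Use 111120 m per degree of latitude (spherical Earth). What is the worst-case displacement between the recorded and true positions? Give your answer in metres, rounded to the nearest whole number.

16 metres

With a 0.00025° grid the true value lies within half a step, ±0.00025°/2 = ±0.000125°, of the stored one.
North–south component: 0.000125° × 111120 = 13.89 m.
E–W at 58.853°: 0.000125° × 111120 × cos 58.853° = 0.000125 × 111120 × 0.5172 ≈ 7.1844 m.
Worst case both components are at the extreme and orthogonal: √(13.89² + 7.1844²) ≈ 15.638 m.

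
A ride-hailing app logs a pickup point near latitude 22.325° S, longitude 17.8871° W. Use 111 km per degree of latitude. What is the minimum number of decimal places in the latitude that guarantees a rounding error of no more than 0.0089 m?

7 decimal places

One degree of latitude covers 111000 m.
N decimal places → at most half a unit in the last place, 0.5 × 10⁻ᴺ° = 111000/2 × 10⁻ᴺ m.
Need 0.5 × 111000 × 10⁻ᴺ ≤ 0.0089 → 10⁻ᴺ ≤ 1.604e-07, so N ≥ 6.79.
At 6 places the error can reach 0.0555 m, but 7 places keeps it to 0.00555 m.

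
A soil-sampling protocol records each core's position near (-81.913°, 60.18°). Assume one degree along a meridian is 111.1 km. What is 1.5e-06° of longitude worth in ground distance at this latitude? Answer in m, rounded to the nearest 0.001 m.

0.023 m

At 81.913° a degree of longitude is 111100 × cos 81.913° ≈ 15629.2 m, so 1.5e-06° corresponds to 0.0234438 m.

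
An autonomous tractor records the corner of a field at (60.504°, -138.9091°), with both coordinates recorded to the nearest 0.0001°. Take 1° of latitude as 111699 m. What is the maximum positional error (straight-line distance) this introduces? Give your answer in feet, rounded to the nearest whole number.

20 feet

Rounding to 4 decimal places leaves each coordinate within ±5e-05° of the true value.
N–S: 5e-05° × 111699 m/° = 5.58495 m.
East–west component at 60.504°: 5e-05° × 111699 × cos 60.504° ≈ 5e-05 × 54996.4 ≈ 2.74982 m.
Combining orthogonally: (5.58495² + 2.74982²)^½ ≈ 6.22521 m.
Converting: 6.22521 m × 3.2808 ft/m ≈ 20.424 ft.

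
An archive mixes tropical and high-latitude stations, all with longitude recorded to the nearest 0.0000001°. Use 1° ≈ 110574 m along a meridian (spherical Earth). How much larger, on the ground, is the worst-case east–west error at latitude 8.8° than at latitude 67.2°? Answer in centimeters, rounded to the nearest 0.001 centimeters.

Rounding to 7 decimal places leaves the longitude within ±5e-08° of the true value.
At 8.8°: 5e-08° × 110574 × cos 8.8° = 5e-08 × 110574 × 0.9882 ≈ 0.0054636 m.
At 67.2°: 5e-08° × 110574 × cos 67.2° = 5e-08 × 110574 × 0.3875 ≈ 0.0021425 m.
Difference: 0.0054636 − 0.0021425 = 0.0033212 m.
That is 0.00332116 m = 0.33212 cm.

0.332 centimeters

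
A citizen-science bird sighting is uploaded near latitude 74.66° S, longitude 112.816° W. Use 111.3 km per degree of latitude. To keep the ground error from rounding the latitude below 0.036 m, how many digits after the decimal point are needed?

7

One degree of latitude covers 111300 m.
Rounding to N decimal places gives at most 0.5 × 10⁻ᴺ degrees of error, i.e. 0.5 × 10⁻ᴺ × 111300 m.
Need 0.5 × 111300 × 10⁻ᴺ ≤ 0.036 → 10⁻ᴺ ≤ 6.469e-07, so N ≥ 6.19.
N = 6 would give 0.0556 m (too coarse); N = 7 gives 0.00556 m ≤ 0.036 m.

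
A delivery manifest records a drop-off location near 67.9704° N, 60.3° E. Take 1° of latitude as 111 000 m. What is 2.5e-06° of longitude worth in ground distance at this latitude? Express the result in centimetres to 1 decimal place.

2.5e-06° of longitude at 67.9704° is 2.5e-06 × 111000 × cos 67.9704° ≈ 2.5e-06 × 41634.5 = 0.104086 m.
That is 0.104086 m = 10.409 cm.

10.4 centimetres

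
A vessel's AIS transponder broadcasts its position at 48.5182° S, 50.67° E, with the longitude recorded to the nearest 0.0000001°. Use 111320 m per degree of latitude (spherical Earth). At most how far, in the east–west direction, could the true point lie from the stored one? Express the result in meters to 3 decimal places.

0.004 meters

Rounding to 7 decimal places leaves the longitude within ±5e-08° of the true value.
One degree of longitude at 48.5182° is 111320 × cos 48.5182° ≈ 111320 × 0.6624 = 73736.4 m.
East–west error: 5e-08° × 73736.4 m/° ≈ 0.00368682 m.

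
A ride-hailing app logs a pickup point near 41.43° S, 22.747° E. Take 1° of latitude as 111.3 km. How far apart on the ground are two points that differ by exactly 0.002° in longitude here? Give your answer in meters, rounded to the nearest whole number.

One degree of longitude here spans 111300 × cos 41.43° = 111300 × 0.7498 ≈ 83448.8 m; 0.002° of that is 166.898 m.

167 meters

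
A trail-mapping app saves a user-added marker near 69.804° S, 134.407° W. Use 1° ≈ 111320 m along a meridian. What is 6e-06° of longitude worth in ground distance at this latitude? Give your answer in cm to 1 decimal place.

6e-06° of longitude at 69.804° is 6e-06 × 111320 × cos 69.804° ≈ 6e-06 × 38431.3 = 0.230588 m.
That is 0.230588 m = 23.059 cm.

23.1 cm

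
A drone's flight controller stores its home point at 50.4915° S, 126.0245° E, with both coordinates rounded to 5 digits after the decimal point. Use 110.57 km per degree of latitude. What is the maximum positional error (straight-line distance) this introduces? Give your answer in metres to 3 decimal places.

0.655 metres

Rounding to 5 decimal places leaves each coordinate within ±5e-06° of the true value.
N–S: 5e-06° × 110570 m/° = 0.55285 m.
E–W at 50.4915°: 5e-06° × 110570 × cos 50.4915° = 5e-06 × 110570 × 0.6362 ≈ 0.351719 m.
Combining orthogonally: (0.55285² + 0.351719²)^½ ≈ 0.655248 m.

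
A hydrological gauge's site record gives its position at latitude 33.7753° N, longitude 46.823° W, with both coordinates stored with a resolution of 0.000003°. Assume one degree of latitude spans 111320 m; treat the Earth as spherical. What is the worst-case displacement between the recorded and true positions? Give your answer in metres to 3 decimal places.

With a 0.000003° grid the true value lies within half a step, ±0.000003°/2 = ±1.5e-06°, of the stored one.
North–south component: 1.5e-06° × 111320 = 0.16698 m.
East–west component at 33.7753°: 1.5e-06° × 111320 × cos 33.7753° ≈ 1.5e-06 × 92531.9 ≈ 0.138798 m.
Combining orthogonally: (0.16698² + 0.138798²)^½ ≈ 0.217134 m.

0.217 metres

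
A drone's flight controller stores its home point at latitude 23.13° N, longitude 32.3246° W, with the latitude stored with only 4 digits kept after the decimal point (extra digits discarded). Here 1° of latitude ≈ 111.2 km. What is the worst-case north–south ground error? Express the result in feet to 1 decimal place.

36.5 feet

Truncating at 4 decimal places can drop up to a full unit in the last place, so the latitude may be off by as much as 0.0001°.
North–south distance: 0.0001° × 111200 m/° = 11.12 m.
In feet: 11.12 m ÷ 0.3048 ≈ 36.483 ft.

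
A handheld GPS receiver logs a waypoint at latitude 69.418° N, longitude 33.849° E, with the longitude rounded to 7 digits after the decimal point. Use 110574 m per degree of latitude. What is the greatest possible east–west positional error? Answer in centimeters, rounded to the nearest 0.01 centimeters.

0.19 centimeters

Rounding to 7 decimal places leaves the longitude within ±5e-08° of the true value.
Parallels shrink by cos φ, so at 69.418° a degree of longitude is 110574 × 0.3515 ≈ 38872 m.
So at most 5e-08° × 38872 ≈ 0.0019436 m east–west.
That is 0.0019436 m = 0.19436 cm.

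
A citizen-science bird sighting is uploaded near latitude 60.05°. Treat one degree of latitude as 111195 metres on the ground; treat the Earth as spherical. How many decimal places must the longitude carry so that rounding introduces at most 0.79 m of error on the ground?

5

At 60.05° one degree of longitude covers 111195 × cos 60.05° ≈ 111195 × 0.4992 ≈ 55513.4 m.
With N decimal places the half-ulp bound is 0.5·10⁻ᴺ°, or 0.5·10⁻ᴺ × 55513.4 m on the ground.
Setting 27756.7 × 10⁻ᴺ ≤ 0.79 gives 10ᴺ ≥ 3.514e+04, i.e. N ≥ 4.55.
N = 4 would give 2.78 m (too coarse); N = 5 gives 0.278 m ≤ 0.79 m.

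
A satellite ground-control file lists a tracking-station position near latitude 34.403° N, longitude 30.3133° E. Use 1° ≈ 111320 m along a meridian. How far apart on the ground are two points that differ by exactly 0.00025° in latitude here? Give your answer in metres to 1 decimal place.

27.8 metres

Along a meridian 0.00025° is 0.00025 × 111320 = 27.83 m.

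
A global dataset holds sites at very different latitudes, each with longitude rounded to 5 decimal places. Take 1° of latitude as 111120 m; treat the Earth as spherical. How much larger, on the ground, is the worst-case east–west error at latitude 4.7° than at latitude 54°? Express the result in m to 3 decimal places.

0.227 m

Rounding to 5 decimal places leaves the longitude within ±5e-06° of the true value.
Error at 4.7° = 5e-06° × 111120 × cos 4.7° ≈ 0.5556 × 0.9966 = 0.55373 m.
At 54°: 5e-06° × 111120 × cos 54° = 5e-06 × 111120 × 0.5878 ≈ 0.32657 m.
So the lower-latitude error exceeds the higher by 0.55373 − 0.32657 = 0.22716 m.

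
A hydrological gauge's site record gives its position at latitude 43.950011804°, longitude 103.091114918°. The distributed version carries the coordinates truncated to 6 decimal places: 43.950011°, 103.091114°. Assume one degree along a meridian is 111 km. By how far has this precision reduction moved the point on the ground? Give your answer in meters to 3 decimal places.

Δlat = 43.950011804 − 43.950011 = +0.000000804°; Δlon = 103.091114918 − 103.091114 = +0.000000918°.
N–S: 0.000000804° × 111000 m/° = 0.089244 m.
E–W at 43.95°: 0.000000918° × 111000 × cos 43.95° = 0.000000918 × 111000 × 0.7199 ≈ 0.073361 m.
Combined displacement = (0.089244² + 0.073361²)^½ ≈ 0.115526 m.

0.116 meters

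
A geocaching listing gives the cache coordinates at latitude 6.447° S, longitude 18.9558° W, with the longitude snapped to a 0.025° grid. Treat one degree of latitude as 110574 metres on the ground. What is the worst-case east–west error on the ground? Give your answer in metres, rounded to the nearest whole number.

1373 metres

With a 0.025° grid the true value lies within half a step, ±0.025°/2 = ±0.0125°, of the stored one.
At latitude 6.447° a degree of longitude spans 110574 m × cos 6.447° = 110574 × 0.9937 ≈ 109875 m.
So at most 0.0125° × 109875 ≈ 1373.43 m east–west.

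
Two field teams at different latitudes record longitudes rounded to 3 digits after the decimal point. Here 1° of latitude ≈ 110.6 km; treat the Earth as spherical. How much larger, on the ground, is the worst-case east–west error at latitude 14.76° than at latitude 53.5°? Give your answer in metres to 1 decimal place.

Rounding to 3 decimal places leaves the longitude within ±0.0005° of the true value.
Error at 14.76° = 0.0005° × 110600 × cos 14.76° ≈ 55.3 × 0.9670 = 53.475 m.
At 53.5°: 0.0005° × 110600 × cos 53.5° = 0.0005 × 110600 × 0.5948 ≈ 32.894 m.
So the lower-latitude error exceeds the higher by 53.475 − 32.894 = 20.581 m.

20.6 metres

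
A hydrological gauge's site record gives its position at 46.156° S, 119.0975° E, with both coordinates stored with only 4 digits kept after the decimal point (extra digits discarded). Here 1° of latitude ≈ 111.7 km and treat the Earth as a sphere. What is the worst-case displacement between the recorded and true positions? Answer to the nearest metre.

14 metres

Truncating at 4 decimal places can drop up to a full unit in the last place, so each coordinate may be off by as much as 0.0001°.
N–S: 0.0001° × 111700 m/° = 11.17 m.
East–west component at 46.156°: 0.0001° × 111700 × cos 46.156° ≈ 0.0001 × 77374.3 ≈ 7.73743 m.
Combining orthogonally: (11.17² + 7.73743²)^½ ≈ 13.5881 m.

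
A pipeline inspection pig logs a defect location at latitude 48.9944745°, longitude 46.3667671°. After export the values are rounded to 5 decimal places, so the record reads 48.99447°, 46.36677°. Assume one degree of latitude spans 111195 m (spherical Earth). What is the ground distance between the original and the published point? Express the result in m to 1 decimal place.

0.5 m

Δlat = 48.9944745 − 48.99447 = +0.0000045°; Δlon = 46.3667671 − 46.36677 = -0.0000029°.
North–south shift: 0.0000045 × 111195 = 0.500378 m.
E–W at 48.9945°: -0.0000029° × 111195 × cos 48.9945° = -0.0000029 × 111195 × 0.6561 ≈ -0.21158 m.
Combined displacement = (0.500378² + 0.21158²)^½ ≈ 0.543271 m.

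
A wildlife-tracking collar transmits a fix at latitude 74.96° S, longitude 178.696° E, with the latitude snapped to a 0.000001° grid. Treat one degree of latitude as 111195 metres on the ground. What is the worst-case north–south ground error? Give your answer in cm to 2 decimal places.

5.56 cm

With a 0.000001° grid the true value lies within half a step, ±0.000001°/2 = ±5e-07°, of the stored one.
North–south distance: 5e-07° × 111195 m/° = 0.0555975 m.
That is 0.0555975 m = 5.5597 cm.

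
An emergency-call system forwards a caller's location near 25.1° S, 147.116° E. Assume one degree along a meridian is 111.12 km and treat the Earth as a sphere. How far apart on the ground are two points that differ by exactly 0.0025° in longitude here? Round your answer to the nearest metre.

252 metres

At 25.1° a degree of longitude is 111120 × cos 25.1° ≈ 100627 m, so 0.0025° corresponds to 251.567 m.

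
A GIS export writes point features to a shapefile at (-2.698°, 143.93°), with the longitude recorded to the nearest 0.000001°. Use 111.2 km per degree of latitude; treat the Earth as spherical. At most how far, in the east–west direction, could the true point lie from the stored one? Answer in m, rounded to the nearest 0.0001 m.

Rounding to 6 decimal places leaves the longitude within ±5e-07° of the true value.
At latitude 2.698° a degree of longitude spans 111200 m × cos 2.698° = 111200 × 0.9989 ≈ 111077 m.
So at most 5e-07° × 111077 ≈ 0.0555384 m east–west.

0.0555 m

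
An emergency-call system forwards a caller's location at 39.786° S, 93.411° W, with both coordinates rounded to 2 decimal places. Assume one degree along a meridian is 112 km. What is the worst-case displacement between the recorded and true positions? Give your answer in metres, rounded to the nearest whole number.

706 metres

Rounding to 2 decimal places leaves each coordinate within ±0.005° of the true value.
N–S: 0.005° × 112000 m/° = 560 m.
East–west component at 39.786°: 0.005° × 112000 × cos 39.786° ≈ 0.005 × 86065.3 ≈ 430.326 m.
The two errors are perpendicular, so the maximum displacement is √(560² + 430.326²) ≈ 706.244 m.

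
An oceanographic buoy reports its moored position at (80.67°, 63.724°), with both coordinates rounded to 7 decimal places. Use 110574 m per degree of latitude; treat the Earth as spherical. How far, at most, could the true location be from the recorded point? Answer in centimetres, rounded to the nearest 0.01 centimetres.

Rounding to 7 decimal places leaves each coordinate within ±5e-08° of the true value.
Latitude error → 5e-08 × 110574 = 0.0055287 m along the meridian.
E–W at 80.67°: 5e-08° × 110574 × cos 80.67° = 5e-08 × 110574 × 0.1621 ≈ 0.000896316 m.
Combining orthogonally: (0.0055287² + 0.000896316²)^½ ≈ 0.00560088 m.
That is 0.00560088 m = 0.56009 cm.

0.56 centimetres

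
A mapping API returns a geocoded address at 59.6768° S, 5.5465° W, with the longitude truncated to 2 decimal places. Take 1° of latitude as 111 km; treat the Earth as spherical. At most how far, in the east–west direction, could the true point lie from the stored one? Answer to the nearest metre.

Truncating at 2 decimal places can drop up to a full unit in the last place, so the longitude may be off by as much as 0.01°.
At latitude 59.6768° a degree of longitude spans 111000 m × cos 59.6768° = 111000 × 0.5049 ≈ 56041.4 m.
Maximum E–W displacement: 0.01 × 56041.4 = 560.414 m.

560 metres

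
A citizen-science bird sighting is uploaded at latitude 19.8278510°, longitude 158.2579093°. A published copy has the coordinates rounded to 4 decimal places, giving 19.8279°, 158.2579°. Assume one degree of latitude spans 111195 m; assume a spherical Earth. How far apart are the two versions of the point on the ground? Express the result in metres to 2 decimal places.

Δlat = 19.8278510 − 19.8279 = -0.0000490°; Δlon = 158.2579093 − 158.2579 = +0.0000093°.
North–south shift: -0.0000490 × 111195 = -5.44856 m.
East–west at this latitude: 0.0000093° × 111195 × cos 19.8279° ≈ 0.0000093 × 104603 = 0.972807 m.
Combined displacement = (5.44856² + 0.972807²)^½ ≈ 5.53472 m.

5.53 metres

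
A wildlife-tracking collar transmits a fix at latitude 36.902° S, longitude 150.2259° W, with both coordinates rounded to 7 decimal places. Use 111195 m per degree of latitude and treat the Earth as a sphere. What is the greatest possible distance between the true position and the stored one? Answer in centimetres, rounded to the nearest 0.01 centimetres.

Rounding to 7 decimal places leaves each coordinate within ±5e-08° of the true value.
Latitude error → 5e-08 × 111195 = 0.00555975 m along the meridian.
East–west component at 36.902°: 5e-08° × 111195 × cos 36.902° ≈ 5e-08 × 88918.6 ≈ 0.00444593 m.
Worst case both components are at the extreme and orthogonal: √(0.00555975² + 0.00444593²) ≈ 0.00711879 m.
That is 0.00711879 m = 0.71188 cm.

0.71 centimetres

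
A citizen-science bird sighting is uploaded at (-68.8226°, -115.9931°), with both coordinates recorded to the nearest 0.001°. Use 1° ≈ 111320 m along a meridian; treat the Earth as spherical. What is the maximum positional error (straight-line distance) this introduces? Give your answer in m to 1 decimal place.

Rounding to 3 decimal places leaves each coordinate within ±0.0005° of the true value.
Latitude error → 0.0005 × 111320 = 55.66 m along the meridian.
East–west component at 68.8226°: 0.0005° × 111320 × cos 68.8226° ≈ 0.0005 × 40215.1 ≈ 20.1076 m.
The two errors are perpendicular, so the maximum displacement is √(55.66² + 20.1076²) ≈ 59.1806 m.

59.2 m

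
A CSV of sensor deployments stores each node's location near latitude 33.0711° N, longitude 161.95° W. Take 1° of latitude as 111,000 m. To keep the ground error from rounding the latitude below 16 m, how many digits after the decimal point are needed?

4 decimal places

One degree of latitude covers 111000 m.
With N decimal places the half-ulp bound is 0.5·10⁻ᴺ°, or 0.5·10⁻ᴺ × 111000 m on the ground.
Setting 55500 × 10⁻ᴺ ≤ 16 gives 10ᴺ ≥ 3469, i.e. N ≥ 3.54.
At 3 places the error can reach 55.5 m, but 4 places keeps it to 5.55 m.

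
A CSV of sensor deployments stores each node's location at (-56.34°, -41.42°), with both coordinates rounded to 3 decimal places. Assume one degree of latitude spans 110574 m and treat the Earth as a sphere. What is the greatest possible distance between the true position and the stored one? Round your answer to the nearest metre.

Rounding to 3 decimal places leaves each coordinate within ±0.0005° of the true value.
N–S: 0.0005° × 110574 m/° = 55.287 m.
Longitude error → 0.0005 × 110574 × cos 56.34° = 0.0005 × 110574 × 0.5543 ≈ 30.6436 m.
Worst case both components are at the extreme and orthogonal: √(55.287² + 30.6436²) ≈ 63.2114 m.

63 metres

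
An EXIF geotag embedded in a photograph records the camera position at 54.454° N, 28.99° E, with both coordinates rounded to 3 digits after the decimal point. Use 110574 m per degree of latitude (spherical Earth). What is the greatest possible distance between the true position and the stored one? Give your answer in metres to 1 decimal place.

64.0 metres

Rounding to 3 decimal places leaves each coordinate within ±0.0005° of the true value.
Latitude error → 0.0005 × 110574 = 55.287 m along the meridian.
East–west component at 54.454°: 0.0005° × 110574 × cos 54.454° ≈ 0.0005 × 64282.9 ≈ 32.1415 m.
Worst case both components are at the extreme and orthogonal: √(55.287² + 32.1415²) ≈ 63.951 m.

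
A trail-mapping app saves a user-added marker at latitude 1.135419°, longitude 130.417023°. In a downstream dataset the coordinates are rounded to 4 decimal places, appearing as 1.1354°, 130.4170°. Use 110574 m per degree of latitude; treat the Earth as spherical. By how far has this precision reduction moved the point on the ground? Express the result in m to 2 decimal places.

The latitude changed by +0.000019° and the longitude by +0.000023°.
N–S: 0.000019° × 110574 m/° = 2.10091 m.
East–west at this latitude: 0.000023° × 110574 × cos 1.1354° ≈ 0.000023 × 110552 = 2.5427 m.
Hypotenuse of the two orthogonal shifts: √(2.10091² + 2.5427²) = 3.29835 m.

3.30 m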